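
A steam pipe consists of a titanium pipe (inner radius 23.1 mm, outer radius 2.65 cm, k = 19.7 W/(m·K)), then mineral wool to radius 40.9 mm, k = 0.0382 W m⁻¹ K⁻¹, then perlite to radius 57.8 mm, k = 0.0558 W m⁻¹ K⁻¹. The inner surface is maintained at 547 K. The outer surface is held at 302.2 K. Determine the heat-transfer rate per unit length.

Q' = 87.6 W/m

Series thermal resistances, inner to outer:
  R'_titanium = ln(0.0265/0.0231)/(2πk) = 0.1373/(2π·19.7) = 0.001109 m·K/W
  R'_mineral wool = ln(0.0409/0.0265)/(2πk) = 0.4340/(2π·0.0382) = 1.808 m·K/W
  R'_perlite = ln(0.0578/0.0409)/(2πk) = 0.3459/(2π·0.0558) = 0.9865 m·K/W
ΣR = 0.001109 + 1.808 + 0.9865 = 2.796 m·K/W
Q' = ΔT/ΣR = (547 K − 302.2 K)/2.796 = 87.6 W/m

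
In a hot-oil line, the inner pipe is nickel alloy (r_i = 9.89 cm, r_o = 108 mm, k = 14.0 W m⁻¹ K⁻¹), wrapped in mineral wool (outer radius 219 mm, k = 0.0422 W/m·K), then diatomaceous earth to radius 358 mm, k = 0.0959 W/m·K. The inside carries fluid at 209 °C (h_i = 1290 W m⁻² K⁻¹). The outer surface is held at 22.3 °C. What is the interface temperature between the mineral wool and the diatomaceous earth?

Resistance network (inner→outer):
  R'_conv,in = 1/(2πr h) = 1/(2π·0.0989·1290) = 0.001247 m·K/W
  R'_nickel alloy = ln(0.108/0.0989)/(2πk) = 0.08802/(2π·14.0) = 0.001001 m·K/W
  R'_mineral wool = ln(0.219/0.108)/(2πk) = 0.7069/(2π·0.0422) = 2.666 m·K/W
  R'_diatomaceous earth = ln(0.358/0.219)/(2πk) = 0.4915/(2π·0.0959) = 0.8156 m·K/W
ΣR = 0.001247 + 0.001001 + 2.666 + 0.8156 = 3.484 m·K/W
Q' = ΔT/ΣR = (209 °C − 22.3 °C)/3.484 = 53.59 W/m
From the inner boundary to the mineral wool/diatomaceous earth interface, ΣR_partial = 2.668 m·K/W.
T_interface = T_in − Q'·ΣR_partial = 209 °C − (53.59)(2.668) = 66.0 °C

T = 66.0 °C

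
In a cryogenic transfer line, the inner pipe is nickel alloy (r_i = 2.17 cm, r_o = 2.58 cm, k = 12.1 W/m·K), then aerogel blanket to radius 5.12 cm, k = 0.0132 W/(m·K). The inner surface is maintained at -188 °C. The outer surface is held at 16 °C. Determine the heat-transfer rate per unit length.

Q' = 24.7 W/m

Resistance network (inner→outer):
  R'_nickel alloy = ln(0.0258/0.0217)/(2πk) = 0.1731/(2π·12.1) = 0.002276 m·K/W
  R'_aerogel blanket = ln(0.0512/0.0258)/(2πk) = 0.6854/(2π·0.0132) = 8.264 m·K/W
ΣR = 0.002276 + 8.264 = 8.266 m·K/W
Q' = ΔT/ΣR = (-188 °C − 16 °C)/8.266 = -24.7 W/m
(Negative Q' ⇒ heat flows inward; heat gain = 24.7 W/m.)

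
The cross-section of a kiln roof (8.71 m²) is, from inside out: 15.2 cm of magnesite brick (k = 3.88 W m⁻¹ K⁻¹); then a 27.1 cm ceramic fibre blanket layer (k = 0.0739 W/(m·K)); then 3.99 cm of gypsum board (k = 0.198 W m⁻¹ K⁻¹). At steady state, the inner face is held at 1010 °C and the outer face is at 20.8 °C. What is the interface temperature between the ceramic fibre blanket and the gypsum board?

Resistance network (inner→outer):
  R_magnesite brick = L/(kA) = 0.152/(3.88·8.71) = 0.004498 K/W
  R_ceramic fibre blanket = L/(kA) = 0.271/(0.0739·8.71) = 0.4210 K/W
  R_gypsum board = L/(kA) = 0.0399/(0.198·8.71) = 0.02314 K/W
ΣR = 0.004498 + 0.4210 + 0.02314 = 0.4486 K/W
Q = ΔT/ΣR = (1010 °C − 20.8 °C)/0.4486 = 2205 W
From the inner boundary to the ceramic fibre blanket/gypsum board interface, ΣR_partial = 0.4255 K/W.
T_interface = T_in − Q·ΣR_partial = 1010 °C − (2205)(0.4255) = 71.8 °C

T = 71.8 °C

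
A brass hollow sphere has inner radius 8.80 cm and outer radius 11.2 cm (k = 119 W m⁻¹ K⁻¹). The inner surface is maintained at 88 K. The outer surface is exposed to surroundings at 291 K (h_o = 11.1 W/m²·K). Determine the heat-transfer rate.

Treat each layer as a resistance in series:
  R_brass = (1/0.0880 − 1/0.112)/(4πk) = 2.435/(4π·119) = 0.001628 K/W
  R_conv,out = 1/(4πr²h) = 1/(4π·0.112²·11.1) = 0.5715 K/W
ΣR = 0.001628 + 0.5715 = 0.5731 K/W
Q = ΔT/ΣR = (88 K − 291 K)/0.5731 = -354 W
(Negative Q ⇒ heat flows inward; heat gain = 354 W.)

Q = 354 W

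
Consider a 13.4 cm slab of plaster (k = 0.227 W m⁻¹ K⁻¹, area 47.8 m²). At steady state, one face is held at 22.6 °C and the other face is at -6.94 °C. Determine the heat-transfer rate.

Q = kA·ΔT/L = 0.227 × 47.8 × |22.6 °C − -6.94 °C| / 0.134 = 2390 W

Q = 2.39 kW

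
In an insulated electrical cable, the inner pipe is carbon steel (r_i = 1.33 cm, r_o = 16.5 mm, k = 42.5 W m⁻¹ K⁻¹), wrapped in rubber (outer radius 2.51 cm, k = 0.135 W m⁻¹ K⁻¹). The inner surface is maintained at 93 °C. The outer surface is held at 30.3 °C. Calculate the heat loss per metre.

Q' = 127 W/m

Series thermal resistances, inner to outer:
  R'_carbon steel = ln(0.0165/0.0133)/(2πk) = 0.2156/(2π·42.5) = 8.074×10^-4 m·K/W
  R'_rubber = ln(0.0251/0.0165)/(2πk) = 0.4195/(2π·0.135) = 0.4946 m·K/W
ΣR = 8.074×10^-4 + 0.4946 = 0.4954 m·K/W
Q' = ΔT/ΣR = (93 °C − 30.3 °C)/0.4954 = 127 W/m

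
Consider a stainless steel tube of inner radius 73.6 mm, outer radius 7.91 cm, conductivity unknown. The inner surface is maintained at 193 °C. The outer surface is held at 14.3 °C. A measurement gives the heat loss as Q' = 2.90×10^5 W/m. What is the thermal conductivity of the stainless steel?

k = 18.6 W/m·K

ΣR = ΔT/Q' = |193 − 14.3|/2.90×10^5 = 6.162×10^-4 m·K/W
ln(r₂/r₁)/(2πk) = 6.162×10^-4 ⇒ k = 0.07207/(2π·6.162×10^-4) = 18.6 W/m·K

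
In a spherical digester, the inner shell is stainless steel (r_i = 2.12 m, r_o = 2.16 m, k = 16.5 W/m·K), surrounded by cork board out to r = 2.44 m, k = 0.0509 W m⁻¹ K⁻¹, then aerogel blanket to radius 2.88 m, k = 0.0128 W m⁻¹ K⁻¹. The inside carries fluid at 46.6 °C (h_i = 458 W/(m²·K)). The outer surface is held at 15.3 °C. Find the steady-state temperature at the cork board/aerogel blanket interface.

T = 41.1 °C

Treat each layer as a resistance in series:
  R_conv,in = 1/(4πr²h) = 1/(4π·2.12²·458) = 3.866×10^-5 K/W
  R_stainless steel = (1/2.12 − 1/2.16)/(4πk) = 0.008735/(4π·16.5) = 4.213×10^-5 K/W
  R_cork board = (1/2.16 − 1/2.44)/(4πk) = 0.05313/(4π·0.0509) = 0.08306 K/W
  R_aerogel blanket = (1/2.44 − 1/2.88)/(4πk) = 0.06261/(4π·0.0128) = 0.3893 K/W
ΣR = 3.866×10^-5 + 4.213×10^-5 + 0.08306 + 0.3893 = 0.4724 K/W
Q = ΔT/ΣR = (46.6 °C − 15.3 °C)/0.4724 = 66.26 W
From the inner boundary to the cork board/aerogel blanket interface, ΣR_partial = 0.08314 K/W.
T_interface = T_in − Q·ΣR_partial = 46.6 °C − (66.26)(0.08314) = 41.1 °C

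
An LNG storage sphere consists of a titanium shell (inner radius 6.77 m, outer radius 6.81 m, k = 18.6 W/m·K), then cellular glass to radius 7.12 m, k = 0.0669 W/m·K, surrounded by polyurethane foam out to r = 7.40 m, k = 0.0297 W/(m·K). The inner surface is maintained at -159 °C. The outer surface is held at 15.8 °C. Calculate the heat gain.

Q = 8.00 kW

Resistance network (inner→outer):
  R_titanium = (1/6.77 − 1/6.81)/(4πk) = 8.676×10^-4/(4π·18.6) = 3.712×10^-6 K/W
  R_cellular glass = (1/6.81 − 1/7.12)/(4πk) = 0.006393/(4π·0.0669) = 0.007605 K/W
  R_polyurethane foam = (1/7.12 − 1/7.40)/(4πk) = 0.005314/(4π·0.0297) = 0.01424 K/W
ΣR = 3.712×10^-6 + 0.007605 + 0.01424 = 0.02185 K/W
Q = ΔT/ΣR = (-159 °C − 15.8 °C)/0.02185 = -8000 W
(Negative Q ⇒ heat flows inward; heat gain = 8000 W.)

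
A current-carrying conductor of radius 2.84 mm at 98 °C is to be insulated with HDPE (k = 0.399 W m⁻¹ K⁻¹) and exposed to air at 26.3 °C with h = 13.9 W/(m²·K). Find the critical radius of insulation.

r_cr = 2.87 cm

For a cylinder, r_cr = k_ins/h = 0.399/13.9 = 0.0287 m = 2.87 cm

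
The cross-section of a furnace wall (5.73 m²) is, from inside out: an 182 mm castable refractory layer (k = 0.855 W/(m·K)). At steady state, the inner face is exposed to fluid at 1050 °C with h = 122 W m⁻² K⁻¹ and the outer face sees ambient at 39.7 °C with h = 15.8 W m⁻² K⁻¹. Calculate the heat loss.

Treat each layer as a resistance in series:
  R_conv,in = 1/(hA) = 1/(122·5.73) = 0.001430 K/W
  R_castable refractory = L/(kA) = 0.182/(0.855·5.73) = 0.03715 K/W
  R_conv,out = 1/(hA) = 1/(15.8·5.73) = 0.01105 K/W
ΣR = 0.001430 + 0.03715 + 0.01105 = 0.04963 K/W
Q = ΔT/ΣR = (1050 °C − 39.7 °C)/0.04963 = 20400 W

Q = 20.4 kW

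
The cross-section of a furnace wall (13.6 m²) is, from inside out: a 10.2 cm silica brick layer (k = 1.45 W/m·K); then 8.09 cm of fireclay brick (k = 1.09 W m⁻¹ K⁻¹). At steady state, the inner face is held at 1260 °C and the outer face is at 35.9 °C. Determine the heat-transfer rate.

Treat each layer as a resistance in series:
  R_silica brick = L/(kA) = 0.102/(1.45·13.6) = 0.005172 K/W
  R_fireclay brick = L/(kA) = 0.0809/(1.09·13.6) = 0.005457 K/W
ΣR = 0.005172 + 0.005457 = 0.01063 K/W
Q = ΔT/ΣR = (1260 °C − 35.9 °C)/0.01063 = 1.15×10^5 W

Q = 1.15×10^5 W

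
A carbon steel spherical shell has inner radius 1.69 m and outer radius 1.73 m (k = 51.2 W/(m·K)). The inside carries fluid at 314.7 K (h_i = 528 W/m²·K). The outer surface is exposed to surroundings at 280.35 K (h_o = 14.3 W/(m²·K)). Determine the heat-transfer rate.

Treat each layer as a resistance in series:
  R_conv,in = 1/(4πr²h) = 1/(4π·1.69²·528) = 5.277×10^-5 K/W
  R_carbon steel = (1/1.69 − 1/1.73)/(4πk) = 0.01368/(4π·51.2) = 2.126×10^-5 K/W
  R_conv,out = 1/(4πr²h) = 1/(4π·1.73²·14.3) = 0.001859 K/W
ΣR = 5.277×10^-5 + 2.126×10^-5 + 0.001859 = 0.001933 K/W
Q = ΔT/ΣR = (314.7 K − 280.35 K)/0.001933 = 17800 W

Q = 17.8 kW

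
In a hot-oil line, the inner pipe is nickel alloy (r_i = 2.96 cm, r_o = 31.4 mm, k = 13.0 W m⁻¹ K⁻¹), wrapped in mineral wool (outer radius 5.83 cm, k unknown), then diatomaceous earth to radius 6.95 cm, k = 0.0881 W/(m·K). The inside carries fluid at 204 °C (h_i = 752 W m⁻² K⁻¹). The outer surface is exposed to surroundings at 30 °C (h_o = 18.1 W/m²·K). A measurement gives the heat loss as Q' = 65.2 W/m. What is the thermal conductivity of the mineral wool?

ΣR = ΔT/Q' = |204 − 30|/65.2 = 2.669 m·K/W
Known resistances:
  R'_conv,in = 1/(2πr h) = 1/(2π·0.0296·752) = 0.007150 m·K/W
  R'_nickel alloy = ln(0.0314/0.0296)/(2πk) = 0.05903/(2π·13.0) = 7.227×10^-4 m·K/W
  R'_diatomaceous earth = ln(0.0695/0.0583)/(2πk) = 0.1757/(2π·0.0881) = 0.3175 m·K/W
  R'_conv,out = 1/(2πr h) = 1/(2π·0.0695·18.1) = 0.1265 m·K/W
R_mineral wool = ΣR − ΣR_known = 2.669 − 0.4519 = 2.217 m·K/W
ln(r₂/r₁)/(2πk) = 2.217 ⇒ k = 0.6188/(2π·2.217) = 0.0444 W/m·K

k = 0.0444 W/m·K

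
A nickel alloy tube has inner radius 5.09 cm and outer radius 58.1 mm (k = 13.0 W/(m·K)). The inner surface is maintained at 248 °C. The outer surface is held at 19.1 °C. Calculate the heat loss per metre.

Q' = 2πk·ΔT/ln(r₂/r₁) = 2π × 13.0 × 228.9 / ln(0.0581/0.0509) = 1.41×10^5 W/m

Q' = 141 kW/m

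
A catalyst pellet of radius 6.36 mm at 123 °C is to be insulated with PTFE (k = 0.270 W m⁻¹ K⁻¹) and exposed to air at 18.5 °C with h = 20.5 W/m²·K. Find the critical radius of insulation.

r_cr = 2.63 cm

For a sphere, r_cr = 2k_ins/h = 2·0.270/20.5 = 0.0263 m = 2.63 cm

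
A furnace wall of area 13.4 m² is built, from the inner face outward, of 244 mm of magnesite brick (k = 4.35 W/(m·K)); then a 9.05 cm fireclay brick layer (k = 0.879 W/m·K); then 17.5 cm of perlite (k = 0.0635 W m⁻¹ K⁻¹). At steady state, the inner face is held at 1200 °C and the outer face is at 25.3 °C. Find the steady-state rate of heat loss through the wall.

Q = 5400 W

Resistance network (inner→outer):
  R_magnesite brick = L/(kA) = 0.244/(4.35·13.4) = 0.004186 K/W
  R_fireclay brick = L/(kA) = 0.0905/(0.879·13.4) = 0.007683 K/W
  R_perlite = L/(kA) = 0.175/(0.0635·13.4) = 0.2057 K/W
ΣR = 0.004186 + 0.007683 + 0.2057 = 0.2176 K/W
Q = ΔT/ΣR = (1200 °C − 25.3 °C)/0.2176 = 5400 W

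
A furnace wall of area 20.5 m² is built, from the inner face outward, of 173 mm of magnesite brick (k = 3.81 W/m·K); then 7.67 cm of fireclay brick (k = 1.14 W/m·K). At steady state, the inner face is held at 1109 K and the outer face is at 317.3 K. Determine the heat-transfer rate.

Q = 144 kW

Treat each layer as a resistance in series:
  R_magnesite brick = L/(kA) = 0.173/(3.81·20.5) = 0.002215 K/W
  R_fireclay brick = L/(kA) = 0.0767/(1.14·20.5) = 0.003282 K/W
ΣR = 0.002215 + 0.003282 = 0.005497 K/W
Q = ΔT/ΣR = (1109 K − 317.3 K)/0.005497 = 1.44×10^5 W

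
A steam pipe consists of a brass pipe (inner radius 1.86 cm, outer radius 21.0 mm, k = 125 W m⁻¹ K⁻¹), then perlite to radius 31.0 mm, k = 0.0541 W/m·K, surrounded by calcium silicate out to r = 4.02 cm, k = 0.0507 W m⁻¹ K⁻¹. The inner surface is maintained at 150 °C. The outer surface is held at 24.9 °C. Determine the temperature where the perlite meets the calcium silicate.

T = 76.9 °C

Series thermal resistances, inner to outer:
  R'_brass = ln(0.0210/0.0186)/(2πk) = 0.1214/(2π·125) = 1.545×10^-4 m·K/W
  R'_perlite = ln(0.0310/0.0210)/(2πk) = 0.3895/(2π·0.0541) = 1.146 m·K/W
  R'_calcium silicate = ln(0.0402/0.0310)/(2πk) = 0.2599/(2π·0.0507) = 0.8158 m·K/W
ΣR = 1.545×10^-4 + 1.146 + 0.8158 = 1.962 m·K/W
Q' = ΔT/ΣR = (150 °C − 24.9 °C)/1.962 = 63.76 W/m
From the inner boundary to the perlite/calcium silicate interface, ΣR_partial = 1.146 m·K/W.
T_interface = T_in − Q'·ΣR_partial = 150 °C − (63.76)(1.146) = 76.9 °C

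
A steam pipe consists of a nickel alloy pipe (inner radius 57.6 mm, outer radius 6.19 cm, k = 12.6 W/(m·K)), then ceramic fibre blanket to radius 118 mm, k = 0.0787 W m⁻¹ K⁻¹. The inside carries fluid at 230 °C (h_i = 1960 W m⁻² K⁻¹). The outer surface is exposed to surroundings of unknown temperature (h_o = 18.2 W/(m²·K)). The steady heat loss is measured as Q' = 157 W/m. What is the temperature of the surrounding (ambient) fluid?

T_out = 13.2 °C

Sum the resistances:
  R'_conv,in = 1/(2πr h) = 1/(2π·0.0576·1960) = 0.001410 m·K/W
  R'_nickel alloy = ln(0.0619/0.0576)/(2πk) = 0.07200/(2π·12.6) = 9.094×10^-4 m·K/W
  R'_ceramic fibre blanket = ln(0.118/0.0619)/(2πk) = 0.6452/(2π·0.0787) = 1.305 m·K/W
  R'_conv,out = 1/(2πr h) = 1/(2π·0.118·18.2) = 0.07411 m·K/W
ΣR = 1.381 m·K/W
ΔT = Q'·ΣR = 157 × 1.381 = 216.8 K
Heat flows outward, so T_out = T_in − ΔT = 230 − 216.8 = 13.2 °C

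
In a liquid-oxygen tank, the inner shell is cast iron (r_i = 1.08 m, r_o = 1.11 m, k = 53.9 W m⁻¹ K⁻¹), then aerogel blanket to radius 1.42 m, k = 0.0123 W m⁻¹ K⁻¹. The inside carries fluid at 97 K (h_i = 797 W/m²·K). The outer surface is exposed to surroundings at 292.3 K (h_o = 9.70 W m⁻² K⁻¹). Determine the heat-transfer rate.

Q = 153 W

Treat each layer as a resistance in series:
  R_conv,in = 1/(4πr²h) = 1/(4π·1.08²·797) = 8.560×10^-5 K/W
  R_cast iron = (1/1.08 − 1/1.11)/(4πk) = 0.02503/(4π·53.9) = 3.695×10^-5 K/W
  R_aerogel blanket = (1/1.11 − 1/1.42)/(4πk) = 0.1967/(4π·0.0123) = 1.272 K/W
  R_conv,out = 1/(4πr²h) = 1/(4π·1.42²·9.70) = 0.004069 K/W
ΣR = 8.560×10^-5 + 3.695×10^-5 + 1.272 + 0.004069 = 1.276 K/W
Q = ΔT/ΣR = (97 K − 292.3 K)/1.276 = -153 W
(Negative Q ⇒ heat flows inward; heat gain = 153 W.)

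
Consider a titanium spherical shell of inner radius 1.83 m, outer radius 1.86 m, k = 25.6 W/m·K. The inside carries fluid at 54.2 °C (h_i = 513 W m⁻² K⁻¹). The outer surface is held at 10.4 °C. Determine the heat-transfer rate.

Q = 594 kW

Resistance network (inner→outer):
  R_conv,in = 1/(4πr²h) = 1/(4π·1.83²·513) = 4.632×10^-5 K/W
  R_titanium = (1/1.83 − 1/1.86)/(4πk) = 0.008814/(4π·25.6) = 2.740×10^-5 K/W
ΣR = 4.632×10^-5 + 2.740×10^-5 = 7.372×10^-5 K/W
Q = ΔT/ΣR = (54.2 °C − 10.4 °C)/7.372×10^-5 = 5.94×10^5 W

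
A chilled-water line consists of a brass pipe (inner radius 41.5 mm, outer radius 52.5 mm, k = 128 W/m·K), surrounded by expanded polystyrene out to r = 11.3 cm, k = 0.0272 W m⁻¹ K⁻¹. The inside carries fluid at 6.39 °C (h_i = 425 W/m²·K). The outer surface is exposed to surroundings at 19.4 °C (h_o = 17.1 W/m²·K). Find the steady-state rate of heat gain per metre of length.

Q' = 2.84 W/m

Treat each layer as a resistance in series:
  R'_conv,in = 1/(2πr h) = 1/(2π·0.0415·425) = 0.009024 m·K/W
  R'_brass = ln(0.0525/0.0415)/(2πk) = 0.2351/(2π·128) = 2.923×10^-4 m·K/W
  R'_expanded polystyrene = ln(0.113/0.0525)/(2πk) = 0.7666/(2π·0.0272) = 4.485 m·K/W
  R'_conv,out = 1/(2πr h) = 1/(2π·0.113·17.1) = 0.08237 m·K/W
ΣR = 0.009024 + 2.923×10^-4 + 4.485 + 0.08237 = 4.577 m·K/W
Q' = ΔT/ΣR = (6.39 °C − 19.4 °C)/4.577 = -2.84 W/m
(Negative Q' ⇒ heat flows inward; heat gain = 2.84 W/m.)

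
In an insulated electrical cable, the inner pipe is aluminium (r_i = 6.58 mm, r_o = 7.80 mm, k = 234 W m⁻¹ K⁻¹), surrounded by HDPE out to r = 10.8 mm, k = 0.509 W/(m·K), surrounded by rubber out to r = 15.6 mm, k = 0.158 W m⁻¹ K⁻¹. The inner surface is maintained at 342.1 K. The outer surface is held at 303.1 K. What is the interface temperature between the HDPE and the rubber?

Treat each layer as a resistance in series:
  R'_aluminium = ln(0.00780/0.00658)/(2πk) = 0.1701/(2π·234) = 1.157×10^-4 m·K/W
  R'_HDPE = ln(0.0108/0.00780)/(2πk) = 0.3254/(2π·0.509) = 0.1018 m·K/W
  R'_rubber = ln(0.0156/0.0108)/(2πk) = 0.3677/(2π·0.158) = 0.3704 m·K/W
ΣR = 1.157×10^-4 + 0.1018 + 0.3704 = 0.4723 m·K/W
Q' = ΔT/ΣR = (342.1 K − 303.1 K)/0.4723 = 82.57 W/m
From the inner boundary to the HDPE/rubber interface, ΣR_partial = 0.1019 m·K/W.
T_interface = T_in − Q'·ΣR_partial = 342.1 K − (82.57)(0.1019) = 333.7 K

T = 333.7 K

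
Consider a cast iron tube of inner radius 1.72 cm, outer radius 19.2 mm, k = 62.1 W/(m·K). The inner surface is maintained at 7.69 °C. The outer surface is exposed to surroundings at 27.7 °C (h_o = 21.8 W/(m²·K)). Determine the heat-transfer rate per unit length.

Q' = 52.6 W/m

Series thermal resistances, inner to outer:
  R'_cast iron = ln(0.0192/0.0172)/(2πk) = 0.1100/(2π·62.1) = 2.819×10^-4 m·K/W
  R'_conv,out = 1/(2πr h) = 1/(2π·0.0192·21.8) = 0.3802 m·K/W
ΣR = 2.819×10^-4 + 0.3802 = 0.3805 m·K/W
Q' = ΔT/ΣR = (7.69 °C − 27.7 °C)/0.3805 = -52.6 W/m
(Negative Q' ⇒ heat flows inward; heat gain = 52.6 W/m.)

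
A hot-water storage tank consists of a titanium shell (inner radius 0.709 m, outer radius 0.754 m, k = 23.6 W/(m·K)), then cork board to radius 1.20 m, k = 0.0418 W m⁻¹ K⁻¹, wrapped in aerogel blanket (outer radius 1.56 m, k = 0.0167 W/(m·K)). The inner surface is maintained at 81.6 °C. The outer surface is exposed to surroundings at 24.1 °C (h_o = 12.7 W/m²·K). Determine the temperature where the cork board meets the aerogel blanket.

T = 52.5 °C

Series thermal resistances, inner to outer:
  R_titanium = (1/0.709 − 1/0.754)/(4πk) = 0.08418/(4π·23.6) = 2.838×10^-4 K/W
  R_cork board = (1/0.754 − 1/1.20)/(4πk) = 0.4929/(4π·0.0418) = 0.9384 K/W
  R_aerogel blanket = (1/1.20 − 1/1.56)/(4πk) = 0.1923/(4π·0.0167) = 0.9164 K/W
  R_conv,out = 1/(4πr²h) = 1/(4π·1.56²·12.7) = 0.002575 K/W
ΣR = 2.838×10^-4 + 0.9384 + 0.9164 + 0.002575 = 1.858 K/W
Q = ΔT/ΣR = (81.6 °C − 24.1 °C)/1.858 = 30.95 W
From the inner boundary to the cork board/aerogel blanket interface, ΣR_partial = 0.9387 K/W.
T_interface = T_in − Q·ΣR_partial = 81.6 °C − (30.95)(0.9387) = 52.5 °C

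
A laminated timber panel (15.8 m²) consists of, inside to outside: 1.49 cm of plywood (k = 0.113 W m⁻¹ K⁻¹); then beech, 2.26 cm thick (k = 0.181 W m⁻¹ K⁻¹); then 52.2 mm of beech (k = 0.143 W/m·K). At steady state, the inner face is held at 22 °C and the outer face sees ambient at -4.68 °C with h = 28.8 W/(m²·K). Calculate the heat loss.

Q = 642 W

Series thermal resistances, inner to outer:
  R_plywood = L/(kA) = 0.0149/(0.113·15.8) = 0.008345 K/W
  R_beech = L/(kA) = 0.0226/(0.181·15.8) = 0.007903 K/W
  R_beech = L/(kA) = 0.0522/(0.143·15.8) = 0.02310 K/W
  R_conv,out = 1/(hA) = 1/(28.8·15.8) = 0.002198 K/W
ΣR = 0.008345 + 0.007903 + 0.02310 + 0.002198 = 0.04155 K/W
Q = ΔT/ΣR = (22 °C − -4.68 °C)/0.04155 = 642 W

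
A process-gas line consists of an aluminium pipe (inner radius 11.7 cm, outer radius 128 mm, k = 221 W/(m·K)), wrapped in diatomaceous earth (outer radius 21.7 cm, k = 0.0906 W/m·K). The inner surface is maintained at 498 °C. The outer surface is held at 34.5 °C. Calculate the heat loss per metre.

Q' = 500 W/m

Treat each layer as a resistance in series:
  R'_aluminium = ln(0.128/0.117)/(2πk) = 0.08986/(2π·221) = 6.471×10^-5 m·K/W
  R'_diatomaceous earth = ln(0.217/0.128)/(2πk) = 0.5279/(2π·0.0906) = 0.9273 m·K/W
ΣR = 6.471×10^-5 + 0.9273 = 0.9274 m·K/W
Q' = ΔT/ΣR = (498 °C − 34.5 °C)/0.9274 = 500 W/m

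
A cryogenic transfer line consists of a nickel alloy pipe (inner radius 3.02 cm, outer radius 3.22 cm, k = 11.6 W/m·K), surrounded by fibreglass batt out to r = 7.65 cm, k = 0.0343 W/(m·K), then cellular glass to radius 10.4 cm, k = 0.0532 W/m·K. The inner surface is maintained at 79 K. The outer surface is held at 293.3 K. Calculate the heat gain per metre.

Q' = 43.4 W/m

Treat each layer as a resistance in series:
  R'_nickel alloy = ln(0.0322/0.0302)/(2πk) = 0.06412/(2π·11.6) = 8.798×10^-4 m·K/W
  R'_fibreglass batt = ln(0.0765/0.0322)/(2πk) = 0.8653/(2π·0.0343) = 4.015 m·K/W
  R'_cellular glass = ln(0.104/0.0765)/(2πk) = 0.3071/(2π·0.0532) = 0.9187 m·K/W
ΣR = 8.798×10^-4 + 4.015 + 0.9187 = 4.935 m·K/W
Q' = ΔT/ΣR = (79 K − 293.3 K)/4.935 = -43.4 W/m
(Negative Q' ⇒ heat flows inward; heat gain = 43.4 W/m.)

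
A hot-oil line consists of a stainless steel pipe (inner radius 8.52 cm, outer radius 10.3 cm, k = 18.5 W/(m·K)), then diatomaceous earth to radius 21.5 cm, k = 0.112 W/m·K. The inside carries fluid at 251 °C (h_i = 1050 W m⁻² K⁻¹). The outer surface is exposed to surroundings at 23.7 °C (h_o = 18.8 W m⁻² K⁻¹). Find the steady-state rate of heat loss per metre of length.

Treat each layer as a resistance in series:
  R'_conv,in = 1/(2πr h) = 1/(2π·0.0852·1050) = 0.001779 m·K/W
  R'_stainless steel = ln(0.103/0.0852)/(2πk) = 0.1897/(2π·18.5) = 0.001632 m·K/W
  R'_diatomaceous earth = ln(0.215/0.103)/(2πk) = 0.7359/(2π·0.112) = 1.046 m·K/W
  R'_conv,out = 1/(2πr h) = 1/(2π·0.215·18.8) = 0.03938 m·K/W
ΣR = 0.001779 + 0.001632 + 1.046 + 0.03938 = 1.089 m·K/W
Q' = ΔT/ΣR = (251 °C − 23.7 °C)/1.089 = 209 W/m

Q' = 209 W/m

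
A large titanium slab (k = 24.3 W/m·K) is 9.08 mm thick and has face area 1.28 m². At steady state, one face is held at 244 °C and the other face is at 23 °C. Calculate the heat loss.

Q = kA·ΔT/L = 24.3 × 1.28 × |244 °C − 23 °C| / 0.00908 = 7.57×10^5 W

Q = 7.57×10^5 W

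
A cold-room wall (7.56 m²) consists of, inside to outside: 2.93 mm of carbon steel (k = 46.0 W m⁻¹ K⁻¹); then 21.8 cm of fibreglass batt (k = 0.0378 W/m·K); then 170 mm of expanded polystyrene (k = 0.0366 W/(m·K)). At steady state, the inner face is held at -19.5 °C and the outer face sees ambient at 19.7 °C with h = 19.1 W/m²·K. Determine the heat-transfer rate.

Q = 28.3 W

Series thermal resistances, inner to outer:
  R_carbon steel = L/(kA) = 0.00293/(46.0·7.56) = 8.425×10^-6 K/W
  R_fibreglass batt = L/(kA) = 0.218/(0.0378·7.56) = 0.7629 K/W
  R_expanded polystyrene = L/(kA) = 0.170/(0.0366·7.56) = 0.6144 K/W
  R_conv,out = 1/(hA) = 1/(19.1·7.56) = 0.006925 K/W
ΣR = 8.425×10^-6 + 0.7629 + 0.6144 + 0.006925 = 1.384 K/W
Q = ΔT/ΣR = (-19.5 °C − 19.7 °C)/1.384 = -28.3 W
(Negative Q ⇒ heat flows inward; heat gain = 28.3 W.)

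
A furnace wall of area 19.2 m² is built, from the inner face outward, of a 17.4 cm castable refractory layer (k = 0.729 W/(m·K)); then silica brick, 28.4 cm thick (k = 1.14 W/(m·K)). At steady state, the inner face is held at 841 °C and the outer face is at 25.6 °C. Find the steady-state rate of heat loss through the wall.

Q = 32.1 kW

Series thermal resistances, inner to outer:
  R_castable refractory = L/(kA) = 0.174/(0.729·19.2) = 0.01243 K/W
  R_silica brick = L/(kA) = 0.284/(1.14·19.2) = 0.01298 K/W
ΣR = 0.01243 + 0.01298 = 0.02541 K/W
Q = ΔT/ΣR = (841 °C − 25.6 °C)/0.02541 = 32100 W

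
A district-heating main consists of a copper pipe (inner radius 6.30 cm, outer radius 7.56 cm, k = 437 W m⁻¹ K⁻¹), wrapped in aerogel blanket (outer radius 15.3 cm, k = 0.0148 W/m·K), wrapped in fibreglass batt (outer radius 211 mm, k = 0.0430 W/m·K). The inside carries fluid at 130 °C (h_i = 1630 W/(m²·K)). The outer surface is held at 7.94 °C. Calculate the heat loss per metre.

Q' = 13.9 W/m

Treat each layer as a resistance in series:
  R'_conv,in = 1/(2πr h) = 1/(2π·0.0630·1630) = 0.001550 m·K/W
  R'_copper = ln(0.0756/0.0630)/(2πk) = 0.1823/(2π·437) = 6.640×10^-5 m·K/W
  R'_aerogel blanket = ln(0.153/0.0756)/(2πk) = 0.7050/(2π·0.0148) = 7.581 m·K/W
  R'_fibreglass batt = ln(0.211/0.153)/(2πk) = 0.3214/(2π·0.0430) = 1.190 m·K/W
ΣR = 0.001550 + 6.640×10^-5 + 7.581 + 1.190 = 8.773 m·K/W
Q' = ΔT/ΣR = (130 °C − 7.94 °C)/8.773 = 13.9 W/m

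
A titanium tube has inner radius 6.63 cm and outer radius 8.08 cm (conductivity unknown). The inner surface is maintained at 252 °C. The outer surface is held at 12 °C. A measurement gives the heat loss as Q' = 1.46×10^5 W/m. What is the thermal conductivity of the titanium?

ΣR = ΔT/Q' = |252 − 12|/1.46×10^5 = 0.001644 m·K/W
ln(r₂/r₁)/(2πk) = 0.001644 ⇒ k = 0.1978/(2π·0.001644) = 19.1 W/m·K

k = 19.1 W/m·K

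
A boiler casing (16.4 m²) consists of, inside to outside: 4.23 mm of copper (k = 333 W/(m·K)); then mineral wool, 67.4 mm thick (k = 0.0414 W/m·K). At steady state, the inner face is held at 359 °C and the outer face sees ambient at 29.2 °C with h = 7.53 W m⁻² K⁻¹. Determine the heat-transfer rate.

Q = 3.07 kW

Series thermal resistances, inner to outer:
  R_copper = L/(kA) = 0.00423/(333·16.4) = 7.746×10^-7 K/W
  R_mineral wool = L/(kA) = 0.0674/(0.0414·16.4) = 0.09927 K/W
  R_conv,out = 1/(hA) = 1/(7.53·16.4) = 0.008098 K/W
ΣR = 7.746×10^-7 + 0.09927 + 0.008098 = 0.1074 K/W
Q = ΔT/ΣR = (359 °C − 29.2 °C)/0.1074 = 3070 W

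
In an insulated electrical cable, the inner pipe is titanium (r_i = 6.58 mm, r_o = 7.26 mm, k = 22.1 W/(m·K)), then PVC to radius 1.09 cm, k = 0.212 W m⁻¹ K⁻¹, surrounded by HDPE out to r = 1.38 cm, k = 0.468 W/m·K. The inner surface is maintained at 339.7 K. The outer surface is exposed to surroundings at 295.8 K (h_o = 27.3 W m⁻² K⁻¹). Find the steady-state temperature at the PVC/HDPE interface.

Treat each layer as a resistance in series:
  R'_titanium = ln(0.00726/0.00658)/(2πk) = 0.09835/(2π·22.1) = 7.082×10^-4 m·K/W
  R'_PVC = ln(0.0109/0.00726)/(2πk) = 0.4064/(2π·0.212) = 0.3051 m·K/W
  R'_HDPE = ln(0.0138/0.0109)/(2πk) = 0.2359/(2π·0.468) = 0.08023 m·K/W
  R'_conv,out = 1/(2πr h) = 1/(2π·0.0138·27.3) = 0.4225 m·K/W
ΣR = 7.082×10^-4 + 0.3051 + 0.08023 + 0.4225 = 0.8085 m·K/W
Q' = ΔT/ΣR = (339.7 K − 295.8 K)/0.8085 = 54.30 W/m
From the inner boundary to the PVC/HDPE interface, ΣR_partial = 0.3058 m·K/W.
T_interface = T_in − Q'·ΣR_partial = 339.7 K − (54.30)(0.3058) = 323.1 K

T = 323.1 K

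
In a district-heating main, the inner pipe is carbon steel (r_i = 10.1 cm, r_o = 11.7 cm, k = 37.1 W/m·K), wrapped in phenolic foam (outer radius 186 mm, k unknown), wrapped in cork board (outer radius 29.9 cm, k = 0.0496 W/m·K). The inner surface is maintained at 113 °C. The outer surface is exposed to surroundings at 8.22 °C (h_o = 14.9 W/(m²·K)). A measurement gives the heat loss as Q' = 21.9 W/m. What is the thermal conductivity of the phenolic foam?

ΣR = ΔT/Q' = |113 − 8.22|/21.9 = 4.784 m·K/W
Known resistances:
  R'_carbon steel = ln(0.117/0.101)/(2πk) = 0.1471/(2π·37.1) = 6.308×10^-4 m·K/W
  R'_cork board = ln(0.299/0.186)/(2πk) = 0.4747/(2π·0.0496) = 1.523 m·K/W
  R'_conv,out = 1/(2πr h) = 1/(2π·0.299·14.9) = 0.03572 m·K/W
R_phenolic foam = ΣR − ΣR_known = 4.784 − 1.559 = 3.225 m·K/W
ln(r₂/r₁)/(2πk) = 3.225 ⇒ k = 0.4636/(2π·3.225) = 0.0229 W/m·K

k = 0.0229 W/m·K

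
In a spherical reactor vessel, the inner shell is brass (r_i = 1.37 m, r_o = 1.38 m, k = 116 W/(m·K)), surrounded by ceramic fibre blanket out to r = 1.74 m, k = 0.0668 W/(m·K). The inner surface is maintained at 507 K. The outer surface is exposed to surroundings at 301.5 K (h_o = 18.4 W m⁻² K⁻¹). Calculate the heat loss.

Q = 1140 W

Series thermal resistances, inner to outer:
  R_brass = (1/1.37 − 1/1.38)/(4πk) = 0.005289/(4π·116) = 3.629×10^-6 K/W
  R_ceramic fibre blanket = (1/1.38 − 1/1.74)/(4πk) = 0.1499/(4π·0.0668) = 0.1786 K/W
  R_conv,out = 1/(4πr²h) = 1/(4π·1.74²·18.4) = 0.001428 K/W
ΣR = 3.629×10^-6 + 0.1786 + 0.001428 = 0.1800 K/W
Q = ΔT/ΣR = (507 K − 301.5 K)/0.1800 = 1140 W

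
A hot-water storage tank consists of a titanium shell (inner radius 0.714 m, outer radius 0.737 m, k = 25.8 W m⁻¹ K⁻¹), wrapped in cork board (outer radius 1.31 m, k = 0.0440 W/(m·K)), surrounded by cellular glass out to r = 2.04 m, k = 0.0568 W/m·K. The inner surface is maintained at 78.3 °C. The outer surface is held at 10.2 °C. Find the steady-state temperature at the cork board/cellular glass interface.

Resistance network (inner→outer):
  R_titanium = (1/0.714 − 1/0.737)/(4πk) = 0.04371/(4π·25.8) = 1.348×10^-4 K/W
  R_cork board = (1/0.737 − 1/1.31)/(4πk) = 0.5935/(4π·0.0440) = 1.073 K/W
  R_cellular glass = (1/1.31 − 1/2.04)/(4πk) = 0.2732/(4π·0.0568) = 0.3827 K/W
ΣR = 1.348×10^-4 + 1.073 + 0.3827 = 1.456 K/W
Q = ΔT/ΣR = (78.3 °C − 10.2 °C)/1.456 = 46.77 W
From the inner boundary to the cork board/cellular glass interface, ΣR_partial = 1.073 K/W.
T_interface = T_in − Q·ΣR_partial = 78.3 °C − (46.77)(1.073) = 28.1 °C

T = 28.1 °C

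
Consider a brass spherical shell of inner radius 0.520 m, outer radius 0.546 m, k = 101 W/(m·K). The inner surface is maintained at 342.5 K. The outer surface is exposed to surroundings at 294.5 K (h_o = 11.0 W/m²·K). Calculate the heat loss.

Q = 1970 W

Resistance network (inner→outer):
  R_brass = (1/0.520 − 1/0.546)/(4πk) = 0.09158/(4π·101) = 7.215×10^-5 K/W
  R_conv,out = 1/(4πr²h) = 1/(4π·0.546²·11.0) = 0.02427 K/W
ΣR = 7.215×10^-5 + 0.02427 = 0.02434 K/W
Q = ΔT/ΣR = (342.5 K − 294.5 K)/0.02434 = 1970 W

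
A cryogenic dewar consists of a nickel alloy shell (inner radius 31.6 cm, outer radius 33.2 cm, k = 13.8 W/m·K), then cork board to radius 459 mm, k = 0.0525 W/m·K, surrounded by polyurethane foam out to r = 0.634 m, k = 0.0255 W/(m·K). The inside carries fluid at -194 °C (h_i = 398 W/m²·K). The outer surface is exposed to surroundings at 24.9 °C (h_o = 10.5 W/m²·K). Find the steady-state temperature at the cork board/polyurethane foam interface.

Resistance network (inner→outer):
  R_conv,in = 1/(4πr²h) = 1/(4π·0.316²·398) = 0.002002 K/W
  R_nickel alloy = (1/0.316 − 1/0.332)/(4πk) = 0.1525/(4π·13.8) = 8.794×10^-4 K/W
  R_cork board = (1/0.332 − 1/0.459)/(4πk) = 0.8334/(4π·0.0525) = 1.263 K/W
  R_polyurethane foam = (1/0.459 − 1/0.634)/(4πk) = 0.6014/(4π·0.0255) = 1.877 K/W
  R_conv,out = 1/(4πr²h) = 1/(4π·0.634²·10.5) = 0.01885 K/W
ΣR = 0.002002 + 8.794×10^-4 + 1.263 + 1.877 + 0.01885 = 3.162 K/W
Q = ΔT/ΣR = (-194 °C − 24.9 °C)/3.162 = -69.23 W
From the inner boundary to the cork board/polyurethane foam interface, ΣR_partial = 1.266 K/W.
T_interface = T_in − Q·ΣR_partial = -194 °C − (-69.23)(1.266) = -106 °C

T = -106 °C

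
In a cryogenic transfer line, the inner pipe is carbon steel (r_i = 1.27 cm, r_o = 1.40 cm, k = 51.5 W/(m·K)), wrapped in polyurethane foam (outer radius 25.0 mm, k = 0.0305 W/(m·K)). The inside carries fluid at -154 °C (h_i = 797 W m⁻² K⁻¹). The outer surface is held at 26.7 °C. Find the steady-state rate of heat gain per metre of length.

Q' = 59.4 W/m

Treat each layer as a resistance in series:
  R'_conv,in = 1/(2πr h) = 1/(2π·0.0127·797) = 0.01572 m·K/W
  R'_carbon steel = ln(0.0140/0.0127)/(2πk) = 0.09746/(2π·51.5) = 3.012×10^-4 m·K/W
  R'_polyurethane foam = ln(0.0250/0.0140)/(2πk) = 0.5798/(2π·0.0305) = 3.026 m·K/W
ΣR = 0.01572 + 3.012×10^-4 + 3.026 = 3.042 m·K/W
Q' = ΔT/ΣR = (-154 °C − 26.7 °C)/3.042 = -59.4 W/m
(Negative Q' ⇒ heat flows inward; heat gain = 59.4 W/m.)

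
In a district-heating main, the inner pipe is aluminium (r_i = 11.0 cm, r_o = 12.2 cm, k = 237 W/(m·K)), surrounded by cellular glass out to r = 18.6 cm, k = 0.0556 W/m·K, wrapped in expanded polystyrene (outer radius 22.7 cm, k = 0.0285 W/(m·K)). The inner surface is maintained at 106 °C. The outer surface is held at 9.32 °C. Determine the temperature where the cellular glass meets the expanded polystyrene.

Treat each layer as a resistance in series:
  R'_aluminium = ln(0.122/0.110)/(2πk) = 0.1035/(2π·237) = 6.953×10^-5 m·K/W
  R'_cellular glass = ln(0.186/0.122)/(2πk) = 0.4217/(2π·0.0556) = 1.207 m·K/W
  R'_expanded polystyrene = ln(0.227/0.186)/(2πk) = 0.1992/(2π·0.0285) = 1.112 m·K/W
ΣR = 6.953×10^-5 + 1.207 + 1.112 = 2.319 m·K/W
Q' = ΔT/ΣR = (106 °C − 9.32 °C)/2.319 = 41.69 W/m
From the inner boundary to the cellular glass/expanded polystyrene interface, ΣR_partial = 1.207 m·K/W.
T_interface = T_in − Q'·ΣR_partial = 106 °C − (41.69)(1.207) = 55.7 °C

T = 55.7 °C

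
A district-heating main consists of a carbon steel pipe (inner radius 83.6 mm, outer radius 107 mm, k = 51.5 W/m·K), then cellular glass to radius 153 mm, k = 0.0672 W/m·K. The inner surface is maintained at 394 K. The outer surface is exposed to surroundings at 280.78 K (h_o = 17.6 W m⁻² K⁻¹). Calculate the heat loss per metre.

Q' = 125 W/m

Series thermal resistances, inner to outer:
  R'_carbon steel = ln(0.107/0.0836)/(2πk) = 0.2468/(2π·51.5) = 7.627×10^-4 m·K/W
  R'_cellular glass = ln(0.153/0.107)/(2πk) = 0.3576/(2π·0.0672) = 0.8470 m·K/W
  R'_conv,out = 1/(2πr h) = 1/(2π·0.153·17.6) = 0.05910 m·K/W
ΣR = 7.627×10^-4 + 0.8470 + 0.05910 = 0.9069 m·K/W
Q' = ΔT/ΣR = (394 K − 280.78 K)/0.9069 = 125 W/m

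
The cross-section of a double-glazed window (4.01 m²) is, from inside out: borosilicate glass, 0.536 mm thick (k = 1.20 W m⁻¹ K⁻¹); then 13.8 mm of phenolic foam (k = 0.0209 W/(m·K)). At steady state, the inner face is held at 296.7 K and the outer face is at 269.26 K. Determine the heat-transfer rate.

Q = 167 W

Series thermal resistances, inner to outer:
  R_borosilicate glass = L/(kA) = 5.36×10^-4/(1.20·4.01) = 1.114×10^-4 K/W
  R_phenolic foam = L/(kA) = 0.0138/(0.0209·4.01) = 0.1647 K/W
ΣR = 1.114×10^-4 + 0.1647 = 0.1648 K/W
Q = ΔT/ΣR = (296.7 K − 269.26 K)/0.1648 = 167 W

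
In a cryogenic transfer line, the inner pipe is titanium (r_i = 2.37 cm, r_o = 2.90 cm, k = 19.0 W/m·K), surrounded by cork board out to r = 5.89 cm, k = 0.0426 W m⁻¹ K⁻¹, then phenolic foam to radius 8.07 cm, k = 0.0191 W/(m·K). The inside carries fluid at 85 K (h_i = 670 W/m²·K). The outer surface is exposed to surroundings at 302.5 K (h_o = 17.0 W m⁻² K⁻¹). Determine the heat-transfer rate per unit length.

Q' = 40.3 W/m

Treat each layer as a resistance in series:
  R'_conv,in = 1/(2πr h) = 1/(2π·0.0237·670) = 0.01002 m·K/W
  R'_titanium = ln(0.0290/0.0237)/(2πk) = 0.2018/(2π·19.0) = 0.001691 m·K/W
  R'_cork board = ln(0.0589/0.0290)/(2πk) = 0.7085/(2π·0.0426) = 2.647 m·K/W
  R'_phenolic foam = ln(0.0807/0.0589)/(2πk) = 0.3149/(2π·0.0191) = 2.624 m·K/W
  R'_conv,out = 1/(2πr h) = 1/(2π·0.0807·17.0) = 0.1160 m·K/W
ΣR = 0.01002 + 0.001691 + 2.647 + 2.624 + 0.1160 = 5.399 m·K/W
Q' = ΔT/ΣR = (85 K − 302.5 K)/5.399 = -40.3 W/m
(Negative Q' ⇒ heat flows inward; heat gain = 40.3 W/m.)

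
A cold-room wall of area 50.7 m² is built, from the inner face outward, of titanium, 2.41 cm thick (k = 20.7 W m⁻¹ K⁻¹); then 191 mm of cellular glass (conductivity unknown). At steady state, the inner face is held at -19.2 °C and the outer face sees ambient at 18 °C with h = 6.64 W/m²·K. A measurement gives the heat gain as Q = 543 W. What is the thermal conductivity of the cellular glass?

ΣR = ΔT/Q = |-19.2 − 18|/543 = 0.06851 K/W
Known resistances:
  R_titanium = L/(kA) = 0.0241/(20.7·50.7) = 2.296×10^-5 K/W
  R_conv,out = 1/(hA) = 1/(6.64·50.7) = 0.002970 K/W
R_cellular glass = ΣR − ΣR_known = 0.06851 − 0.002993 = 0.06552 K/W
L/(kA) = 0.06552 ⇒ k = 0.191/(0.06552·50.7) = 0.0575 W/m·K

k = 0.0575 W/m·K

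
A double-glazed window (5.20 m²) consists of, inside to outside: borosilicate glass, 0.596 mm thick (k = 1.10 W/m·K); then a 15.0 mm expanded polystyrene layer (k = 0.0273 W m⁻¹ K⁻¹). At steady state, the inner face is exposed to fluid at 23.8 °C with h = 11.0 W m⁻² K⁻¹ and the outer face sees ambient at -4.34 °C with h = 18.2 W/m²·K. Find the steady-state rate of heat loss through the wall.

Q = 210 W

Resistance network (inner→outer):
  R_conv,in = 1/(hA) = 1/(11.0·5.20) = 0.01748 K/W
  R_borosilicate glass = L/(kA) = 5.96×10^-4/(1.10·5.20) = 1.042×10^-4 K/W
  R_expanded polystyrene = L/(kA) = 0.0150/(0.0273·5.20) = 0.1057 K/W
  R_conv,out = 1/(hA) = 1/(18.2·5.20) = 0.01057 K/W
ΣR = 0.01748 + 1.042×10^-4 + 0.1057 + 0.01057 = 0.1339 K/W
Q = ΔT/ΣR = (23.8 °C − -4.34 °C)/0.1339 = 210 W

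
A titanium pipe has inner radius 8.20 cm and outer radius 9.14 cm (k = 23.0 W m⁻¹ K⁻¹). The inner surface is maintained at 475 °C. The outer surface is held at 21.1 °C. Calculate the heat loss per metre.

Q' = 2πk·ΔT/ln(r₂/r₁) = 2π × 23.0 × 453.9 / ln(0.0914/0.0820) = 6.04×10^5 W/m

Q' = 604 kW/m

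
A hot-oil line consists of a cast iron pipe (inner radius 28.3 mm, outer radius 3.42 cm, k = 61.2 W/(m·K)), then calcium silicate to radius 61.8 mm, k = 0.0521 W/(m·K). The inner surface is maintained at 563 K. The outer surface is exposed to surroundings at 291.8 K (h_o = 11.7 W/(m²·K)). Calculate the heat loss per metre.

Q' = 134 W/m

Resistance network (inner→outer):
  R'_cast iron = ln(0.0342/0.0283)/(2πk) = 0.1894/(2π·61.2) = 4.925×10^-4 m·K/W
  R'_calcium silicate = ln(0.0618/0.0342)/(2πk) = 0.5917/(2π·0.0521) = 1.807 m·K/W
  R'_conv,out = 1/(2πr h) = 1/(2π·0.0618·11.7) = 0.2201 m·K/W
ΣR = 4.925×10^-4 + 1.807 + 0.2201 = 2.028 m·K/W
Q' = ΔT/ΣR = (563 K − 291.8 K)/2.028 = 134 W/m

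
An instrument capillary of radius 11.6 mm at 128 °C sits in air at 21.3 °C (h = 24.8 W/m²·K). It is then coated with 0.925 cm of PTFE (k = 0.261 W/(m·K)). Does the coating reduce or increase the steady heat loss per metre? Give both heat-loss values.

reduces: 193 → 160 W/m

Critical radius for a cylinder: r_cr = k/h = 0.0105 m = 1.05 cm.
Outer radius after coating: r₂ = 0.0116 + 0.00925 = 0.02085 m.
Since r₁ ≥ r_cr, any added insulation reduces the heat loss.
Bare: R = 1/(2πr₁h) = 0.5532 m·K/W; Q = 106.7/0.5532 = 193 W/m.
Coated: R = R_cond + R_conv = 0.6653 m·K/W; Q = 106.7/0.6653 = 160 W/m.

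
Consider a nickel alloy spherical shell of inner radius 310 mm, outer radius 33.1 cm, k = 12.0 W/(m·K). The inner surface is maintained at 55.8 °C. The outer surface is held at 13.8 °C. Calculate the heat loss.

Q = 4πk·ΔT/(1/r₁ − 1/r₂) = 4π × 12.0 × 42 / (1/0.310 − 1/0.331) = 30900 W

Q = 30900 W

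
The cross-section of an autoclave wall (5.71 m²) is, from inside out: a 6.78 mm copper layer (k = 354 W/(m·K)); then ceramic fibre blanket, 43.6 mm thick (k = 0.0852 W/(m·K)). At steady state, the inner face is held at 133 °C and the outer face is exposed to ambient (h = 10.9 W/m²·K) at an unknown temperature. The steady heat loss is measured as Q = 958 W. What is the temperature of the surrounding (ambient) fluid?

T_out = 31.7 °C

Sum the resistances:
  R_copper = L/(kA) = 0.00678/(354·5.71) = 3.354×10^-6 K/W
  R_ceramic fibre blanket = L/(kA) = 0.0436/(0.0852·5.71) = 0.08962 K/W
  R_conv,out = 1/(hA) = 1/(10.9·5.71) = 0.01607 K/W
ΣR = 0.1057 K/W
ΔT = Q·ΣR = 958 × 0.1057 = 101.3 K
Heat flows outward, so T_out = T_in − ΔT = 133 − 101.3 = 31.7 °C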